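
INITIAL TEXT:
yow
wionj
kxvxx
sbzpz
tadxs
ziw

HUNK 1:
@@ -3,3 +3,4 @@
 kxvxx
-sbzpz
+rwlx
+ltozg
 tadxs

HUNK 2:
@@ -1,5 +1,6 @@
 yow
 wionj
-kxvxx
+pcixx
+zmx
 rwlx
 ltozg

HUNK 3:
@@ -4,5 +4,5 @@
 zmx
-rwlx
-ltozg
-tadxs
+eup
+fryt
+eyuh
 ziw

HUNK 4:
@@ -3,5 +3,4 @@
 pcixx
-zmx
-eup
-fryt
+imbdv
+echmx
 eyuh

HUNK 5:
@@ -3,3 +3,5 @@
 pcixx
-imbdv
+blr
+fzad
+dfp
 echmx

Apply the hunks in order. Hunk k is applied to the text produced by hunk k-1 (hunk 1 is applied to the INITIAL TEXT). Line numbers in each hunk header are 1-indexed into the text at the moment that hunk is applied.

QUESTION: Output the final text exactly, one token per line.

Answer: yow
wionj
pcixx
blr
fzad
dfp
echmx
eyuh
ziw

Derivation:
Hunk 1: at line 3 remove [sbzpz] add [rwlx,ltozg] -> 7 lines: yow wionj kxvxx rwlx ltozg tadxs ziw
Hunk 2: at line 1 remove [kxvxx] add [pcixx,zmx] -> 8 lines: yow wionj pcixx zmx rwlx ltozg tadxs ziw
Hunk 3: at line 4 remove [rwlx,ltozg,tadxs] add [eup,fryt,eyuh] -> 8 lines: yow wionj pcixx zmx eup fryt eyuh ziw
Hunk 4: at line 3 remove [zmx,eup,fryt] add [imbdv,echmx] -> 7 lines: yow wionj pcixx imbdv echmx eyuh ziw
Hunk 5: at line 3 remove [imbdv] add [blr,fzad,dfp] -> 9 lines: yow wionj pcixx blr fzad dfp echmx eyuh ziw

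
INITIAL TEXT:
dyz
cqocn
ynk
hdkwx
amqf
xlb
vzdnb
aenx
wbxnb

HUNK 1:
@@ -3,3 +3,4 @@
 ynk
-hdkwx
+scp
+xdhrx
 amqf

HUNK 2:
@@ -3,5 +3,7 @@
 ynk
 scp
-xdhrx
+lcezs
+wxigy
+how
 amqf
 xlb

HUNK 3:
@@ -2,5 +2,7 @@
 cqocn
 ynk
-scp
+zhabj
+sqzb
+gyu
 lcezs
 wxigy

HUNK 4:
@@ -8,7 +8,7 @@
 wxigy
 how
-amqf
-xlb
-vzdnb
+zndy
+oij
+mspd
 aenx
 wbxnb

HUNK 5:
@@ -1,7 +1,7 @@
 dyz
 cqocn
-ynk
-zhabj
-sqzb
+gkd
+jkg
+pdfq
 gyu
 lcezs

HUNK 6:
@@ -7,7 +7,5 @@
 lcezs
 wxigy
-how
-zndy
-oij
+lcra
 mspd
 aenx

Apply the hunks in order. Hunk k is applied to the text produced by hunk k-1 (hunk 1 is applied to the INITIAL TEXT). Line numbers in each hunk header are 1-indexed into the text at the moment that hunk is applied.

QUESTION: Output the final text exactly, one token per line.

Answer: dyz
cqocn
gkd
jkg
pdfq
gyu
lcezs
wxigy
lcra
mspd
aenx
wbxnb

Derivation:
Hunk 1: at line 3 remove [hdkwx] add [scp,xdhrx] -> 10 lines: dyz cqocn ynk scp xdhrx amqf xlb vzdnb aenx wbxnb
Hunk 2: at line 3 remove [xdhrx] add [lcezs,wxigy,how] -> 12 lines: dyz cqocn ynk scp lcezs wxigy how amqf xlb vzdnb aenx wbxnb
Hunk 3: at line 2 remove [scp] add [zhabj,sqzb,gyu] -> 14 lines: dyz cqocn ynk zhabj sqzb gyu lcezs wxigy how amqf xlb vzdnb aenx wbxnb
Hunk 4: at line 8 remove [amqf,xlb,vzdnb] add [zndy,oij,mspd] -> 14 lines: dyz cqocn ynk zhabj sqzb gyu lcezs wxigy how zndy oij mspd aenx wbxnb
Hunk 5: at line 1 remove [ynk,zhabj,sqzb] add [gkd,jkg,pdfq] -> 14 lines: dyz cqocn gkd jkg pdfq gyu lcezs wxigy how zndy oij mspd aenx wbxnb
Hunk 6: at line 7 remove [how,zndy,oij] add [lcra] -> 12 lines: dyz cqocn gkd jkg pdfq gyu lcezs wxigy lcra mspd aenx wbxnb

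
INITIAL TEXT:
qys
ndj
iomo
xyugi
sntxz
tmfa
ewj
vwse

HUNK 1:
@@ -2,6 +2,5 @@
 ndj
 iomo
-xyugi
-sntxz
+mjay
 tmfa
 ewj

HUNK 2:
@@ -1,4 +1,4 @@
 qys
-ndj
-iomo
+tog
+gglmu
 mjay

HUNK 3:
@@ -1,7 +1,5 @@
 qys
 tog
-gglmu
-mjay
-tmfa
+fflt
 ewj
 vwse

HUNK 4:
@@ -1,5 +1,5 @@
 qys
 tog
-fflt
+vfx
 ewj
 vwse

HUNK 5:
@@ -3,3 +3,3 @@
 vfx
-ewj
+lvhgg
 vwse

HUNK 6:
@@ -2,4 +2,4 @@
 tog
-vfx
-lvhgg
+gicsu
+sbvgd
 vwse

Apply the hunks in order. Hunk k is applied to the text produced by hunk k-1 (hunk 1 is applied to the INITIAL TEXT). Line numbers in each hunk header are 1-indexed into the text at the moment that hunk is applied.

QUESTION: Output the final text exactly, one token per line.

Hunk 1: at line 2 remove [xyugi,sntxz] add [mjay] -> 7 lines: qys ndj iomo mjay tmfa ewj vwse
Hunk 2: at line 1 remove [ndj,iomo] add [tog,gglmu] -> 7 lines: qys tog gglmu mjay tmfa ewj vwse
Hunk 3: at line 1 remove [gglmu,mjay,tmfa] add [fflt] -> 5 lines: qys tog fflt ewj vwse
Hunk 4: at line 1 remove [fflt] add [vfx] -> 5 lines: qys tog vfx ewj vwse
Hunk 5: at line 3 remove [ewj] add [lvhgg] -> 5 lines: qys tog vfx lvhgg vwse
Hunk 6: at line 2 remove [vfx,lvhgg] add [gicsu,sbvgd] -> 5 lines: qys tog gicsu sbvgd vwse

Answer: qys
tog
gicsu
sbvgd
vwse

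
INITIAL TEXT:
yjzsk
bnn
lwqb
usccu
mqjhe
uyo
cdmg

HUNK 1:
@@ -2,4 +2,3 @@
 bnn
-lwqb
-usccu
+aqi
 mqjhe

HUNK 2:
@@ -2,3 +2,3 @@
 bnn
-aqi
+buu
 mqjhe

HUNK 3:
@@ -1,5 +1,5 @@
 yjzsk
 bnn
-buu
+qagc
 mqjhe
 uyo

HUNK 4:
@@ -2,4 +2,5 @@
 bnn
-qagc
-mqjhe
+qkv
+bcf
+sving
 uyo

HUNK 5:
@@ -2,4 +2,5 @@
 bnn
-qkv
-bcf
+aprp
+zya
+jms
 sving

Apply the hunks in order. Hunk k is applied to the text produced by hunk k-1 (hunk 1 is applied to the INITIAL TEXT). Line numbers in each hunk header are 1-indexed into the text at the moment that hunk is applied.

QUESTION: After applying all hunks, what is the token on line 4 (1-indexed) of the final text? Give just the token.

Hunk 1: at line 2 remove [lwqb,usccu] add [aqi] -> 6 lines: yjzsk bnn aqi mqjhe uyo cdmg
Hunk 2: at line 2 remove [aqi] add [buu] -> 6 lines: yjzsk bnn buu mqjhe uyo cdmg
Hunk 3: at line 1 remove [buu] add [qagc] -> 6 lines: yjzsk bnn qagc mqjhe uyo cdmg
Hunk 4: at line 2 remove [qagc,mqjhe] add [qkv,bcf,sving] -> 7 lines: yjzsk bnn qkv bcf sving uyo cdmg
Hunk 5: at line 2 remove [qkv,bcf] add [aprp,zya,jms] -> 8 lines: yjzsk bnn aprp zya jms sving uyo cdmg
Final line 4: zya

Answer: zya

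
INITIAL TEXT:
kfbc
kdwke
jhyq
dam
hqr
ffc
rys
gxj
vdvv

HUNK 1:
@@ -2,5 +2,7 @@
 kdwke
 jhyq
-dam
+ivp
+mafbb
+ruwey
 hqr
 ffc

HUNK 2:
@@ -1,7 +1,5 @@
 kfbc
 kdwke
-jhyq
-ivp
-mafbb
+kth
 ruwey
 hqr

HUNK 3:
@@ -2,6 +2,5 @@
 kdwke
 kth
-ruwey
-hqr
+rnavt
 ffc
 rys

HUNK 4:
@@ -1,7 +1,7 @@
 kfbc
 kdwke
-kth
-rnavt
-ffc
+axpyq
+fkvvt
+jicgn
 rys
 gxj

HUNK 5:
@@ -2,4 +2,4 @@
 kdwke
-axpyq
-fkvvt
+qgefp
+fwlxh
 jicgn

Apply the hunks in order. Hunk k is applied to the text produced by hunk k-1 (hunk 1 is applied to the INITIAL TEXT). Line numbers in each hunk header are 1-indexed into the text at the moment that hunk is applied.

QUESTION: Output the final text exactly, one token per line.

Answer: kfbc
kdwke
qgefp
fwlxh
jicgn
rys
gxj
vdvv

Derivation:
Hunk 1: at line 2 remove [dam] add [ivp,mafbb,ruwey] -> 11 lines: kfbc kdwke jhyq ivp mafbb ruwey hqr ffc rys gxj vdvv
Hunk 2: at line 1 remove [jhyq,ivp,mafbb] add [kth] -> 9 lines: kfbc kdwke kth ruwey hqr ffc rys gxj vdvv
Hunk 3: at line 2 remove [ruwey,hqr] add [rnavt] -> 8 lines: kfbc kdwke kth rnavt ffc rys gxj vdvv
Hunk 4: at line 1 remove [kth,rnavt,ffc] add [axpyq,fkvvt,jicgn] -> 8 lines: kfbc kdwke axpyq fkvvt jicgn rys gxj vdvv
Hunk 5: at line 2 remove [axpyq,fkvvt] add [qgefp,fwlxh] -> 8 lines: kfbc kdwke qgefp fwlxh jicgn rys gxj vdvv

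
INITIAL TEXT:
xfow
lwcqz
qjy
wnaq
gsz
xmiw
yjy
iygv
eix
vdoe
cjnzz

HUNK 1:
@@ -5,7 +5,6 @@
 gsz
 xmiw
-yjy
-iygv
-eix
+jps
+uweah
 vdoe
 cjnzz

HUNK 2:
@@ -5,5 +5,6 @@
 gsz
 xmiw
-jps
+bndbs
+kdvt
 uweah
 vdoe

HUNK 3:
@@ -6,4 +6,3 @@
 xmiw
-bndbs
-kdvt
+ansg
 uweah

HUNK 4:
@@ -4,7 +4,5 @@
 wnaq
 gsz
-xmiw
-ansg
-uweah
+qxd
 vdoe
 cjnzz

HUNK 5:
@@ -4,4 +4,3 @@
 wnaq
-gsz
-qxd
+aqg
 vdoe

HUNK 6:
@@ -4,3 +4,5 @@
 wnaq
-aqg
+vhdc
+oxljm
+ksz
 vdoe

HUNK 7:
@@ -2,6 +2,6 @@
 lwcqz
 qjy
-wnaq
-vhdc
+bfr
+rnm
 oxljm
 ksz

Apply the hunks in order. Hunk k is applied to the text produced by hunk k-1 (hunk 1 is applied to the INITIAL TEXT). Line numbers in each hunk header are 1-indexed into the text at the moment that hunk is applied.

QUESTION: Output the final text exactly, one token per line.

Answer: xfow
lwcqz
qjy
bfr
rnm
oxljm
ksz
vdoe
cjnzz

Derivation:
Hunk 1: at line 5 remove [yjy,iygv,eix] add [jps,uweah] -> 10 lines: xfow lwcqz qjy wnaq gsz xmiw jps uweah vdoe cjnzz
Hunk 2: at line 5 remove [jps] add [bndbs,kdvt] -> 11 lines: xfow lwcqz qjy wnaq gsz xmiw bndbs kdvt uweah vdoe cjnzz
Hunk 3: at line 6 remove [bndbs,kdvt] add [ansg] -> 10 lines: xfow lwcqz qjy wnaq gsz xmiw ansg uweah vdoe cjnzz
Hunk 4: at line 4 remove [xmiw,ansg,uweah] add [qxd] -> 8 lines: xfow lwcqz qjy wnaq gsz qxd vdoe cjnzz
Hunk 5: at line 4 remove [gsz,qxd] add [aqg] -> 7 lines: xfow lwcqz qjy wnaq aqg vdoe cjnzz
Hunk 6: at line 4 remove [aqg] add [vhdc,oxljm,ksz] -> 9 lines: xfow lwcqz qjy wnaq vhdc oxljm ksz vdoe cjnzz
Hunk 7: at line 2 remove [wnaq,vhdc] add [bfr,rnm] -> 9 lines: xfow lwcqz qjy bfr rnm oxljm ksz vdoe cjnzz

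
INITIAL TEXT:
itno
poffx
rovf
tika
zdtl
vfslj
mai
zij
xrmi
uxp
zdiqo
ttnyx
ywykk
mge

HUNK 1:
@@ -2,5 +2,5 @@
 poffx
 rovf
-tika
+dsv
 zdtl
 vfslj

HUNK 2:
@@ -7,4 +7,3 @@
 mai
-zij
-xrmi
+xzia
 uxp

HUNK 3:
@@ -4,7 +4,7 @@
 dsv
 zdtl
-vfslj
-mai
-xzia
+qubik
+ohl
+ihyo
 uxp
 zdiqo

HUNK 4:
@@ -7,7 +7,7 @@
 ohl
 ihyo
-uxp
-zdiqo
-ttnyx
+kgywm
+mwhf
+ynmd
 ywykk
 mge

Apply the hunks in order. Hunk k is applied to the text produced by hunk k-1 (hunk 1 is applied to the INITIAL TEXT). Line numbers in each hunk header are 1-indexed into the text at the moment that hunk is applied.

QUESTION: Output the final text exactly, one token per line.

Answer: itno
poffx
rovf
dsv
zdtl
qubik
ohl
ihyo
kgywm
mwhf
ynmd
ywykk
mge

Derivation:
Hunk 1: at line 2 remove [tika] add [dsv] -> 14 lines: itno poffx rovf dsv zdtl vfslj mai zij xrmi uxp zdiqo ttnyx ywykk mge
Hunk 2: at line 7 remove [zij,xrmi] add [xzia] -> 13 lines: itno poffx rovf dsv zdtl vfslj mai xzia uxp zdiqo ttnyx ywykk mge
Hunk 3: at line 4 remove [vfslj,mai,xzia] add [qubik,ohl,ihyo] -> 13 lines: itno poffx rovf dsv zdtl qubik ohl ihyo uxp zdiqo ttnyx ywykk mge
Hunk 4: at line 7 remove [uxp,zdiqo,ttnyx] add [kgywm,mwhf,ynmd] -> 13 lines: itno poffx rovf dsv zdtl qubik ohl ihyo kgywm mwhf ynmd ywykk mge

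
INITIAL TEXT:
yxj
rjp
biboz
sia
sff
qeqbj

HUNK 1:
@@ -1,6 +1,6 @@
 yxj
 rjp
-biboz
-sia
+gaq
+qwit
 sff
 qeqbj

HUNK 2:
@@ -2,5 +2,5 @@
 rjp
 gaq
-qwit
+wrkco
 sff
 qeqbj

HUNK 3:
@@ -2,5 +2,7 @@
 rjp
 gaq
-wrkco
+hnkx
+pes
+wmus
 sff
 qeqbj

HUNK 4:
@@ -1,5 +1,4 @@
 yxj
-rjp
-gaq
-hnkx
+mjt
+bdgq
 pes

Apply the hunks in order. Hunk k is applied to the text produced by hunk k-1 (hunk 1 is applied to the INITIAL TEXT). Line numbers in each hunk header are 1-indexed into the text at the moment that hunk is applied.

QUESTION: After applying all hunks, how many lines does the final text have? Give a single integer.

Hunk 1: at line 1 remove [biboz,sia] add [gaq,qwit] -> 6 lines: yxj rjp gaq qwit sff qeqbj
Hunk 2: at line 2 remove [qwit] add [wrkco] -> 6 lines: yxj rjp gaq wrkco sff qeqbj
Hunk 3: at line 2 remove [wrkco] add [hnkx,pes,wmus] -> 8 lines: yxj rjp gaq hnkx pes wmus sff qeqbj
Hunk 4: at line 1 remove [rjp,gaq,hnkx] add [mjt,bdgq] -> 7 lines: yxj mjt bdgq pes wmus sff qeqbj
Final line count: 7

Answer: 7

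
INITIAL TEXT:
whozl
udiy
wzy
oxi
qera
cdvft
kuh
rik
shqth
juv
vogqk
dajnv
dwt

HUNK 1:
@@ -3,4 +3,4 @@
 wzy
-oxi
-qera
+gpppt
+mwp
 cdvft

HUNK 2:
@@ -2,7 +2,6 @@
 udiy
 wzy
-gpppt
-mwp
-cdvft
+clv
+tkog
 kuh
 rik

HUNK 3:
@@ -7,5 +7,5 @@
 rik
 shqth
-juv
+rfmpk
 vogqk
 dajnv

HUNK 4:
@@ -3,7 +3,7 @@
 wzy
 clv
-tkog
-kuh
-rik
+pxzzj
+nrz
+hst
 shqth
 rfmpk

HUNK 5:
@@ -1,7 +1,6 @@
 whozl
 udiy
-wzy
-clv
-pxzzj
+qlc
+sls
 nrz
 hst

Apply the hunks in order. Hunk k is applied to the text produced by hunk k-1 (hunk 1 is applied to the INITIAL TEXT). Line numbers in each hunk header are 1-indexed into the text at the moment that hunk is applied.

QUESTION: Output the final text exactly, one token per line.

Answer: whozl
udiy
qlc
sls
nrz
hst
shqth
rfmpk
vogqk
dajnv
dwt

Derivation:
Hunk 1: at line 3 remove [oxi,qera] add [gpppt,mwp] -> 13 lines: whozl udiy wzy gpppt mwp cdvft kuh rik shqth juv vogqk dajnv dwt
Hunk 2: at line 2 remove [gpppt,mwp,cdvft] add [clv,tkog] -> 12 lines: whozl udiy wzy clv tkog kuh rik shqth juv vogqk dajnv dwt
Hunk 3: at line 7 remove [juv] add [rfmpk] -> 12 lines: whozl udiy wzy clv tkog kuh rik shqth rfmpk vogqk dajnv dwt
Hunk 4: at line 3 remove [tkog,kuh,rik] add [pxzzj,nrz,hst] -> 12 lines: whozl udiy wzy clv pxzzj nrz hst shqth rfmpk vogqk dajnv dwt
Hunk 5: at line 1 remove [wzy,clv,pxzzj] add [qlc,sls] -> 11 lines: whozl udiy qlc sls nrz hst shqth rfmpk vogqk dajnv dwt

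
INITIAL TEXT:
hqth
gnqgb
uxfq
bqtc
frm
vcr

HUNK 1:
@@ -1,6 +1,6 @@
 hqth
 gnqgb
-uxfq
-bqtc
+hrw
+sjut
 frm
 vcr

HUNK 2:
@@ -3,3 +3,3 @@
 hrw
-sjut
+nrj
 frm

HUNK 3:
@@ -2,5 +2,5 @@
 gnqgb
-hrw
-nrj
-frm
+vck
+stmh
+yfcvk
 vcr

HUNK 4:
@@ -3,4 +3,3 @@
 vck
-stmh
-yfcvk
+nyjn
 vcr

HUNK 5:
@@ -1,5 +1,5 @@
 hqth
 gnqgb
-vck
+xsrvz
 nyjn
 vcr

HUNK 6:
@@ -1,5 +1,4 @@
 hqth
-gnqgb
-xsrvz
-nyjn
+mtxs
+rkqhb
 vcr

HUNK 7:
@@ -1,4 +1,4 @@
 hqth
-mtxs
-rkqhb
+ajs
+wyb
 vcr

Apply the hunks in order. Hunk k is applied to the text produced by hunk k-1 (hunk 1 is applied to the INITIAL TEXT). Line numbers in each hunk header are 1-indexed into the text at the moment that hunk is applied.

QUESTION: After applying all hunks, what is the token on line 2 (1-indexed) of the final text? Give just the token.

Answer: ajs

Derivation:
Hunk 1: at line 1 remove [uxfq,bqtc] add [hrw,sjut] -> 6 lines: hqth gnqgb hrw sjut frm vcr
Hunk 2: at line 3 remove [sjut] add [nrj] -> 6 lines: hqth gnqgb hrw nrj frm vcr
Hunk 3: at line 2 remove [hrw,nrj,frm] add [vck,stmh,yfcvk] -> 6 lines: hqth gnqgb vck stmh yfcvk vcr
Hunk 4: at line 3 remove [stmh,yfcvk] add [nyjn] -> 5 lines: hqth gnqgb vck nyjn vcr
Hunk 5: at line 1 remove [vck] add [xsrvz] -> 5 lines: hqth gnqgb xsrvz nyjn vcr
Hunk 6: at line 1 remove [gnqgb,xsrvz,nyjn] add [mtxs,rkqhb] -> 4 lines: hqth mtxs rkqhb vcr
Hunk 7: at line 1 remove [mtxs,rkqhb] add [ajs,wyb] -> 4 lines: hqth ajs wyb vcr
Final line 2: ajs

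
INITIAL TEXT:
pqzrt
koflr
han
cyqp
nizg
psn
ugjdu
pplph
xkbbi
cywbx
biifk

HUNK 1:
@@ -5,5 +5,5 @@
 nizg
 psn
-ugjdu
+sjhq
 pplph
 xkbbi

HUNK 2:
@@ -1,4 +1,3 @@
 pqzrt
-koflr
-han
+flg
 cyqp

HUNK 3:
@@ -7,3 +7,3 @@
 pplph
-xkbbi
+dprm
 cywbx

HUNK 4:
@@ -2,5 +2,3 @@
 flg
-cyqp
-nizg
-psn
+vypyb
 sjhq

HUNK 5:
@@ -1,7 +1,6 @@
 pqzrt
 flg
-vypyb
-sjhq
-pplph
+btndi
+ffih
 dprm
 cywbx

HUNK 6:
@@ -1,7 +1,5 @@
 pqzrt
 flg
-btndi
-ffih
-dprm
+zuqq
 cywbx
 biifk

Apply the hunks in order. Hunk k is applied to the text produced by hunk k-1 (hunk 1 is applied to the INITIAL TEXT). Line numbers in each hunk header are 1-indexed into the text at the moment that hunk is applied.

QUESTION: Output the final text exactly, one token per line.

Hunk 1: at line 5 remove [ugjdu] add [sjhq] -> 11 lines: pqzrt koflr han cyqp nizg psn sjhq pplph xkbbi cywbx biifk
Hunk 2: at line 1 remove [koflr,han] add [flg] -> 10 lines: pqzrt flg cyqp nizg psn sjhq pplph xkbbi cywbx biifk
Hunk 3: at line 7 remove [xkbbi] add [dprm] -> 10 lines: pqzrt flg cyqp nizg psn sjhq pplph dprm cywbx biifk
Hunk 4: at line 2 remove [cyqp,nizg,psn] add [vypyb] -> 8 lines: pqzrt flg vypyb sjhq pplph dprm cywbx biifk
Hunk 5: at line 1 remove [vypyb,sjhq,pplph] add [btndi,ffih] -> 7 lines: pqzrt flg btndi ffih dprm cywbx biifk
Hunk 6: at line 1 remove [btndi,ffih,dprm] add [zuqq] -> 5 lines: pqzrt flg zuqq cywbx biifk

Answer: pqzrt
flg
zuqq
cywbx
biifk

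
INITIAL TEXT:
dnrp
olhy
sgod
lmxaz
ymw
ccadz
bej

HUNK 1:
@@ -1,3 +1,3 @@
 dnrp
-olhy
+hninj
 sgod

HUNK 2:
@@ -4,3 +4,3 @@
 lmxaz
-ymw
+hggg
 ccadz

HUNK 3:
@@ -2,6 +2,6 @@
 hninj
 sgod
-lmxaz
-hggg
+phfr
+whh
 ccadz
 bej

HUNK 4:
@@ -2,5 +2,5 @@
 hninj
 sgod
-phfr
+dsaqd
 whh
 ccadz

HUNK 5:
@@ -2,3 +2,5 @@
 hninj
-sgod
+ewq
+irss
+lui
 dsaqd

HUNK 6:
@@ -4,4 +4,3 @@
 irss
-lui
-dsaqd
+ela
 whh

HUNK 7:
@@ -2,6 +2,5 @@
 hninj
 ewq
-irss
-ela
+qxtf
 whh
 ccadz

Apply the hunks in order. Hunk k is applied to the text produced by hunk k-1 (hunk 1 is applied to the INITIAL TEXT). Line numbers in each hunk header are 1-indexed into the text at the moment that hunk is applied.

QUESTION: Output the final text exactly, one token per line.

Hunk 1: at line 1 remove [olhy] add [hninj] -> 7 lines: dnrp hninj sgod lmxaz ymw ccadz bej
Hunk 2: at line 4 remove [ymw] add [hggg] -> 7 lines: dnrp hninj sgod lmxaz hggg ccadz bej
Hunk 3: at line 2 remove [lmxaz,hggg] add [phfr,whh] -> 7 lines: dnrp hninj sgod phfr whh ccadz bej
Hunk 4: at line 2 remove [phfr] add [dsaqd] -> 7 lines: dnrp hninj sgod dsaqd whh ccadz bej
Hunk 5: at line 2 remove [sgod] add [ewq,irss,lui] -> 9 lines: dnrp hninj ewq irss lui dsaqd whh ccadz bej
Hunk 6: at line 4 remove [lui,dsaqd] add [ela] -> 8 lines: dnrp hninj ewq irss ela whh ccadz bej
Hunk 7: at line 2 remove [irss,ela] add [qxtf] -> 7 lines: dnrp hninj ewq qxtf whh ccadz bej

Answer: dnrp
hninj
ewq
qxtf
whh
ccadz
bej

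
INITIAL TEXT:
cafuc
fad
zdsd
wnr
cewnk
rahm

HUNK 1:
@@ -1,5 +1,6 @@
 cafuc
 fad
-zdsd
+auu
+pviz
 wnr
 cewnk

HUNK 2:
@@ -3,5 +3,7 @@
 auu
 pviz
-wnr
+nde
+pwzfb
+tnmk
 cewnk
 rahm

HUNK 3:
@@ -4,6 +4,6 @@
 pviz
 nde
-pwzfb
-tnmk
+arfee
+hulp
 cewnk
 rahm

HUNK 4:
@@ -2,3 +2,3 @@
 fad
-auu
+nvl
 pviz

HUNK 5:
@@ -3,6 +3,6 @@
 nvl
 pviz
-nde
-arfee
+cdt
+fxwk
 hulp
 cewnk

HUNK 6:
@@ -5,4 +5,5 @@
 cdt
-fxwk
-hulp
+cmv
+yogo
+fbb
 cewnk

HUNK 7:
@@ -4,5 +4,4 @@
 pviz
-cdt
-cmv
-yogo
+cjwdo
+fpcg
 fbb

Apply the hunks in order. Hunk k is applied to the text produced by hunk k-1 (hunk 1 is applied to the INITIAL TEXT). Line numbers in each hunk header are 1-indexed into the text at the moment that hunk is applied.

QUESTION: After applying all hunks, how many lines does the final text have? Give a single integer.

Answer: 9

Derivation:
Hunk 1: at line 1 remove [zdsd] add [auu,pviz] -> 7 lines: cafuc fad auu pviz wnr cewnk rahm
Hunk 2: at line 3 remove [wnr] add [nde,pwzfb,tnmk] -> 9 lines: cafuc fad auu pviz nde pwzfb tnmk cewnk rahm
Hunk 3: at line 4 remove [pwzfb,tnmk] add [arfee,hulp] -> 9 lines: cafuc fad auu pviz nde arfee hulp cewnk rahm
Hunk 4: at line 2 remove [auu] add [nvl] -> 9 lines: cafuc fad nvl pviz nde arfee hulp cewnk rahm
Hunk 5: at line 3 remove [nde,arfee] add [cdt,fxwk] -> 9 lines: cafuc fad nvl pviz cdt fxwk hulp cewnk rahm
Hunk 6: at line 5 remove [fxwk,hulp] add [cmv,yogo,fbb] -> 10 lines: cafuc fad nvl pviz cdt cmv yogo fbb cewnk rahm
Hunk 7: at line 4 remove [cdt,cmv,yogo] add [cjwdo,fpcg] -> 9 lines: cafuc fad nvl pviz cjwdo fpcg fbb cewnk rahm
Final line count: 9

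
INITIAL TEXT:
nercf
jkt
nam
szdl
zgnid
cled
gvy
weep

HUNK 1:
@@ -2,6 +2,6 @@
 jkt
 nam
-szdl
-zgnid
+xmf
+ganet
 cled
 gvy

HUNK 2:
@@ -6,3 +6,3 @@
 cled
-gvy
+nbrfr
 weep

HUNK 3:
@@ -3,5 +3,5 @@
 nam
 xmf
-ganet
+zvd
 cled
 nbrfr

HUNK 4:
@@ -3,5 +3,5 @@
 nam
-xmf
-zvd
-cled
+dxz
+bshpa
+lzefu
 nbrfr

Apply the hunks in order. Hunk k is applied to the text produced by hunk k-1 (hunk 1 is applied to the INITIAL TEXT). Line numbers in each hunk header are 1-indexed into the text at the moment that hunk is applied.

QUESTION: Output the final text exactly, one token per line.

Answer: nercf
jkt
nam
dxz
bshpa
lzefu
nbrfr
weep

Derivation:
Hunk 1: at line 2 remove [szdl,zgnid] add [xmf,ganet] -> 8 lines: nercf jkt nam xmf ganet cled gvy weep
Hunk 2: at line 6 remove [gvy] add [nbrfr] -> 8 lines: nercf jkt nam xmf ganet cled nbrfr weep
Hunk 3: at line 3 remove [ganet] add [zvd] -> 8 lines: nercf jkt nam xmf zvd cled nbrfr weep
Hunk 4: at line 3 remove [xmf,zvd,cled] add [dxz,bshpa,lzefu] -> 8 lines: nercf jkt nam dxz bshpa lzefu nbrfr weep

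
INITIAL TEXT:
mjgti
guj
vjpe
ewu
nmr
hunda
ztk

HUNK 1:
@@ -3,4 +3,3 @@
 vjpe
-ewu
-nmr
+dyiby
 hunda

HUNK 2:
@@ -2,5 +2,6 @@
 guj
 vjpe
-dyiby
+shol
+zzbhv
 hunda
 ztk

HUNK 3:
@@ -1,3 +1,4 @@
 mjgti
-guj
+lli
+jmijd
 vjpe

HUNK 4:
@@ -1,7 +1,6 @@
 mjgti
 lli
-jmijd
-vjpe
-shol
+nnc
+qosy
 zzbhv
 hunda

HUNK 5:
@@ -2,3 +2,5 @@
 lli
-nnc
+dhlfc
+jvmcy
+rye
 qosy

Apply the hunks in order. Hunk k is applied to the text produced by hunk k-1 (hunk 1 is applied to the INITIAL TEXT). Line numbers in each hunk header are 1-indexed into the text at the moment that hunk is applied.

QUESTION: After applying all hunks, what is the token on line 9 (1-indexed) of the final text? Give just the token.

Answer: ztk

Derivation:
Hunk 1: at line 3 remove [ewu,nmr] add [dyiby] -> 6 lines: mjgti guj vjpe dyiby hunda ztk
Hunk 2: at line 2 remove [dyiby] add [shol,zzbhv] -> 7 lines: mjgti guj vjpe shol zzbhv hunda ztk
Hunk 3: at line 1 remove [guj] add [lli,jmijd] -> 8 lines: mjgti lli jmijd vjpe shol zzbhv hunda ztk
Hunk 4: at line 1 remove [jmijd,vjpe,shol] add [nnc,qosy] -> 7 lines: mjgti lli nnc qosy zzbhv hunda ztk
Hunk 5: at line 2 remove [nnc] add [dhlfc,jvmcy,rye] -> 9 lines: mjgti lli dhlfc jvmcy rye qosy zzbhv hunda ztk
Final line 9: ztk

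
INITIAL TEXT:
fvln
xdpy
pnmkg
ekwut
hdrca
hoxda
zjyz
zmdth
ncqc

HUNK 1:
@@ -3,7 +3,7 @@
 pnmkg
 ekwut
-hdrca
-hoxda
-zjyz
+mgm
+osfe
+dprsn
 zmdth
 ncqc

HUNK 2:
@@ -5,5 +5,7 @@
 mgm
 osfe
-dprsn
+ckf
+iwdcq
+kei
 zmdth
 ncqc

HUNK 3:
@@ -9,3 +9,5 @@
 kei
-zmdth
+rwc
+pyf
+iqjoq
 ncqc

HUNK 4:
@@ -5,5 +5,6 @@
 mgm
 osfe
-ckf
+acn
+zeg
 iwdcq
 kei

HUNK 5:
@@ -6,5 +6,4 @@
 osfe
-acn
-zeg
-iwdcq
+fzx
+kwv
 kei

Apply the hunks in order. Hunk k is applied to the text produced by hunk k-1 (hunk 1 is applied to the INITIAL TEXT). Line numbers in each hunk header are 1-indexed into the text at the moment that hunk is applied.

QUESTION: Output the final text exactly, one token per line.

Hunk 1: at line 3 remove [hdrca,hoxda,zjyz] add [mgm,osfe,dprsn] -> 9 lines: fvln xdpy pnmkg ekwut mgm osfe dprsn zmdth ncqc
Hunk 2: at line 5 remove [dprsn] add [ckf,iwdcq,kei] -> 11 lines: fvln xdpy pnmkg ekwut mgm osfe ckf iwdcq kei zmdth ncqc
Hunk 3: at line 9 remove [zmdth] add [rwc,pyf,iqjoq] -> 13 lines: fvln xdpy pnmkg ekwut mgm osfe ckf iwdcq kei rwc pyf iqjoq ncqc
Hunk 4: at line 5 remove [ckf] add [acn,zeg] -> 14 lines: fvln xdpy pnmkg ekwut mgm osfe acn zeg iwdcq kei rwc pyf iqjoq ncqc
Hunk 5: at line 6 remove [acn,zeg,iwdcq] add [fzx,kwv] -> 13 lines: fvln xdpy pnmkg ekwut mgm osfe fzx kwv kei rwc pyf iqjoq ncqc

Answer: fvln
xdpy
pnmkg
ekwut
mgm
osfe
fzx
kwv
kei
rwc
pyf
iqjoq
ncqc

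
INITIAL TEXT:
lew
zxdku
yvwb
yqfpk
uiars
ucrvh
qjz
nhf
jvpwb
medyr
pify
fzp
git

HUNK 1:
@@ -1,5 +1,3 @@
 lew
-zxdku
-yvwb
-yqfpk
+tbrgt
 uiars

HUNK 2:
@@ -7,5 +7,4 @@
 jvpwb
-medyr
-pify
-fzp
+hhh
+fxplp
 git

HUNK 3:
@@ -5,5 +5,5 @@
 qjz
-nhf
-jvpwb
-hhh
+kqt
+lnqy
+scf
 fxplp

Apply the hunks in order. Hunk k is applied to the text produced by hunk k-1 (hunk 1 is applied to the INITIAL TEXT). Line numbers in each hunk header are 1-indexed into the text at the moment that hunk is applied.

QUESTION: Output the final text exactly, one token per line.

Answer: lew
tbrgt
uiars
ucrvh
qjz
kqt
lnqy
scf
fxplp
git

Derivation:
Hunk 1: at line 1 remove [zxdku,yvwb,yqfpk] add [tbrgt] -> 11 lines: lew tbrgt uiars ucrvh qjz nhf jvpwb medyr pify fzp git
Hunk 2: at line 7 remove [medyr,pify,fzp] add [hhh,fxplp] -> 10 lines: lew tbrgt uiars ucrvh qjz nhf jvpwb hhh fxplp git
Hunk 3: at line 5 remove [nhf,jvpwb,hhh] add [kqt,lnqy,scf] -> 10 lines: lew tbrgt uiars ucrvh qjz kqt lnqy scf fxplp git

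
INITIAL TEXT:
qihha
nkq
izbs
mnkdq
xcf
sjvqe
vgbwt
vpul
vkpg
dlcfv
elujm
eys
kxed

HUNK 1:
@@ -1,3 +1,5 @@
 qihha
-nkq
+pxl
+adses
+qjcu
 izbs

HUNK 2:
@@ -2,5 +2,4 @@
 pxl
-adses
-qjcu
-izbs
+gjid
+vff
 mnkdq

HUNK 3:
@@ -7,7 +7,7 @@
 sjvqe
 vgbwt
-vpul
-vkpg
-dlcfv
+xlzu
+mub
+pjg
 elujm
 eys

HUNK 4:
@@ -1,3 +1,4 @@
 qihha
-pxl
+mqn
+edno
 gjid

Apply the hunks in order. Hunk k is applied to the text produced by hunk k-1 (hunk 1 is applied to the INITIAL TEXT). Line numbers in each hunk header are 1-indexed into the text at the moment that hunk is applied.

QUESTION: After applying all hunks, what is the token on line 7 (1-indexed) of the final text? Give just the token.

Hunk 1: at line 1 remove [nkq] add [pxl,adses,qjcu] -> 15 lines: qihha pxl adses qjcu izbs mnkdq xcf sjvqe vgbwt vpul vkpg dlcfv elujm eys kxed
Hunk 2: at line 2 remove [adses,qjcu,izbs] add [gjid,vff] -> 14 lines: qihha pxl gjid vff mnkdq xcf sjvqe vgbwt vpul vkpg dlcfv elujm eys kxed
Hunk 3: at line 7 remove [vpul,vkpg,dlcfv] add [xlzu,mub,pjg] -> 14 lines: qihha pxl gjid vff mnkdq xcf sjvqe vgbwt xlzu mub pjg elujm eys kxed
Hunk 4: at line 1 remove [pxl] add [mqn,edno] -> 15 lines: qihha mqn edno gjid vff mnkdq xcf sjvqe vgbwt xlzu mub pjg elujm eys kxed
Final line 7: xcf

Answer: xcf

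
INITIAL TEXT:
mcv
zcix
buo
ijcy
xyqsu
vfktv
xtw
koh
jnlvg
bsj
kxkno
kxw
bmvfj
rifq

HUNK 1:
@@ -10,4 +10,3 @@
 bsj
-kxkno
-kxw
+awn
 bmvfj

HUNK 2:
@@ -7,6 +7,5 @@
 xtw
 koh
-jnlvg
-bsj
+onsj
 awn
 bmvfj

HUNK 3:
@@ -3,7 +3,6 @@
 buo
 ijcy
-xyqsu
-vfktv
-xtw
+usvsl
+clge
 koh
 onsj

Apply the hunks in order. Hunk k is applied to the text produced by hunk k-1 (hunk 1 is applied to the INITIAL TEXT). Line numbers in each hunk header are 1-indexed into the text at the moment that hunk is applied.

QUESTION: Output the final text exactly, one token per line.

Hunk 1: at line 10 remove [kxkno,kxw] add [awn] -> 13 lines: mcv zcix buo ijcy xyqsu vfktv xtw koh jnlvg bsj awn bmvfj rifq
Hunk 2: at line 7 remove [jnlvg,bsj] add [onsj] -> 12 lines: mcv zcix buo ijcy xyqsu vfktv xtw koh onsj awn bmvfj rifq
Hunk 3: at line 3 remove [xyqsu,vfktv,xtw] add [usvsl,clge] -> 11 lines: mcv zcix buo ijcy usvsl clge koh onsj awn bmvfj rifq

Answer: mcv
zcix
buo
ijcy
usvsl
clge
koh
onsj
awn
bmvfj
rifq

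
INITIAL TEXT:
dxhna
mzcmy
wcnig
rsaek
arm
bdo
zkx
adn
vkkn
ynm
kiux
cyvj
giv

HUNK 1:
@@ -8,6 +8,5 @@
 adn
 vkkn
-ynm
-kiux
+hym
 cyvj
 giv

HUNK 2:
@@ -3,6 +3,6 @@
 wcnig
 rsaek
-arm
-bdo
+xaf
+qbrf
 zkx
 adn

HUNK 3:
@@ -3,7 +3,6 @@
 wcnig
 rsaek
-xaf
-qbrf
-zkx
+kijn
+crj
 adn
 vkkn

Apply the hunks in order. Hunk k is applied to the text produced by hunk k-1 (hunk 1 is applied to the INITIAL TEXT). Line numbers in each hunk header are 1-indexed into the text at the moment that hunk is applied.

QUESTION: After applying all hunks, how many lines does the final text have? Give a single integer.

Answer: 11

Derivation:
Hunk 1: at line 8 remove [ynm,kiux] add [hym] -> 12 lines: dxhna mzcmy wcnig rsaek arm bdo zkx adn vkkn hym cyvj giv
Hunk 2: at line 3 remove [arm,bdo] add [xaf,qbrf] -> 12 lines: dxhna mzcmy wcnig rsaek xaf qbrf zkx adn vkkn hym cyvj giv
Hunk 3: at line 3 remove [xaf,qbrf,zkx] add [kijn,crj] -> 11 lines: dxhna mzcmy wcnig rsaek kijn crj adn vkkn hym cyvj giv
Final line count: 11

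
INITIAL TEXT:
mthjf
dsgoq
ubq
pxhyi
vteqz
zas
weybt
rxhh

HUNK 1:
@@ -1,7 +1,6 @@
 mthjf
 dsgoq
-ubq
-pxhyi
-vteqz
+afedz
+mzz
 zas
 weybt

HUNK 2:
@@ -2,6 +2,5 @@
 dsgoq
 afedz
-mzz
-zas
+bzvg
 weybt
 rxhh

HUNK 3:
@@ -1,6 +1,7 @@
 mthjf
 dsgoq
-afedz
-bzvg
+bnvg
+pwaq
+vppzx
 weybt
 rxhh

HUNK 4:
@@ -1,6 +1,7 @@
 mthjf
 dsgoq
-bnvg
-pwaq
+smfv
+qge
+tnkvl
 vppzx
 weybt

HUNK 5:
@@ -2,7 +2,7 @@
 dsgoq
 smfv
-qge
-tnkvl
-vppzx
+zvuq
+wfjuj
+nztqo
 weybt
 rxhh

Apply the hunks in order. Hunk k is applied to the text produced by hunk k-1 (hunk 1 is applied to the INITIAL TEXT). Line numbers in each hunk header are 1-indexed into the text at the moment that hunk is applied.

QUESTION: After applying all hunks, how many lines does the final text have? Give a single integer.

Hunk 1: at line 1 remove [ubq,pxhyi,vteqz] add [afedz,mzz] -> 7 lines: mthjf dsgoq afedz mzz zas weybt rxhh
Hunk 2: at line 2 remove [mzz,zas] add [bzvg] -> 6 lines: mthjf dsgoq afedz bzvg weybt rxhh
Hunk 3: at line 1 remove [afedz,bzvg] add [bnvg,pwaq,vppzx] -> 7 lines: mthjf dsgoq bnvg pwaq vppzx weybt rxhh
Hunk 4: at line 1 remove [bnvg,pwaq] add [smfv,qge,tnkvl] -> 8 lines: mthjf dsgoq smfv qge tnkvl vppzx weybt rxhh
Hunk 5: at line 2 remove [qge,tnkvl,vppzx] add [zvuq,wfjuj,nztqo] -> 8 lines: mthjf dsgoq smfv zvuq wfjuj nztqo weybt rxhh
Final line count: 8

Answer: 8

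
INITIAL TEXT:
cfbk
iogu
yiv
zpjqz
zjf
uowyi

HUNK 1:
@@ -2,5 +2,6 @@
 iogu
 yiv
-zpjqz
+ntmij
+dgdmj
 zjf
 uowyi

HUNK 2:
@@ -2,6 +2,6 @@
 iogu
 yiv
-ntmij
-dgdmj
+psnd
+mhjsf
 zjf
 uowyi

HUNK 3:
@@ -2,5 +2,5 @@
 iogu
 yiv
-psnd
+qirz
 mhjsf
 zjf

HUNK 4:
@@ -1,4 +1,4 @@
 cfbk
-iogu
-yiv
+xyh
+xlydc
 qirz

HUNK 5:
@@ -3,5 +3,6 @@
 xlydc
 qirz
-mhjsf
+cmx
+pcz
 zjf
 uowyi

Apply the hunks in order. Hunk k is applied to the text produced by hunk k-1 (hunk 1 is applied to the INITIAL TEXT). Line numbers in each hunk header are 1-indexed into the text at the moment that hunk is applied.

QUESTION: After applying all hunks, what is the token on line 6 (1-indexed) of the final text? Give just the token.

Hunk 1: at line 2 remove [zpjqz] add [ntmij,dgdmj] -> 7 lines: cfbk iogu yiv ntmij dgdmj zjf uowyi
Hunk 2: at line 2 remove [ntmij,dgdmj] add [psnd,mhjsf] -> 7 lines: cfbk iogu yiv psnd mhjsf zjf uowyi
Hunk 3: at line 2 remove [psnd] add [qirz] -> 7 lines: cfbk iogu yiv qirz mhjsf zjf uowyi
Hunk 4: at line 1 remove [iogu,yiv] add [xyh,xlydc] -> 7 lines: cfbk xyh xlydc qirz mhjsf zjf uowyi
Hunk 5: at line 3 remove [mhjsf] add [cmx,pcz] -> 8 lines: cfbk xyh xlydc qirz cmx pcz zjf uowyi
Final line 6: pcz

Answer: pcz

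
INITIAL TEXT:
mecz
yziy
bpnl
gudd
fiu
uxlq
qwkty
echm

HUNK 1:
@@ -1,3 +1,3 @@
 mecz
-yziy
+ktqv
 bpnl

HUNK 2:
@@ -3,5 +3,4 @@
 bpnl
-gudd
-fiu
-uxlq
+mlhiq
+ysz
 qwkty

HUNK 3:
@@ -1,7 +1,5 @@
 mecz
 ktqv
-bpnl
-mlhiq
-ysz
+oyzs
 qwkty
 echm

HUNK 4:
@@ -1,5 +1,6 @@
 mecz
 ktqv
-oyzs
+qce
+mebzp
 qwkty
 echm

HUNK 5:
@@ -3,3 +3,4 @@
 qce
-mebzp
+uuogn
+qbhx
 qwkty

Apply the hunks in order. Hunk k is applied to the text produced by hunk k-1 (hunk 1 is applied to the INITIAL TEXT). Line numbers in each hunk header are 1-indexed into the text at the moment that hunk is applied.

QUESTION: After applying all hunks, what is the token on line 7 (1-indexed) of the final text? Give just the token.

Hunk 1: at line 1 remove [yziy] add [ktqv] -> 8 lines: mecz ktqv bpnl gudd fiu uxlq qwkty echm
Hunk 2: at line 3 remove [gudd,fiu,uxlq] add [mlhiq,ysz] -> 7 lines: mecz ktqv bpnl mlhiq ysz qwkty echm
Hunk 3: at line 1 remove [bpnl,mlhiq,ysz] add [oyzs] -> 5 lines: mecz ktqv oyzs qwkty echm
Hunk 4: at line 1 remove [oyzs] add [qce,mebzp] -> 6 lines: mecz ktqv qce mebzp qwkty echm
Hunk 5: at line 3 remove [mebzp] add [uuogn,qbhx] -> 7 lines: mecz ktqv qce uuogn qbhx qwkty echm
Final line 7: echm

Answer: echm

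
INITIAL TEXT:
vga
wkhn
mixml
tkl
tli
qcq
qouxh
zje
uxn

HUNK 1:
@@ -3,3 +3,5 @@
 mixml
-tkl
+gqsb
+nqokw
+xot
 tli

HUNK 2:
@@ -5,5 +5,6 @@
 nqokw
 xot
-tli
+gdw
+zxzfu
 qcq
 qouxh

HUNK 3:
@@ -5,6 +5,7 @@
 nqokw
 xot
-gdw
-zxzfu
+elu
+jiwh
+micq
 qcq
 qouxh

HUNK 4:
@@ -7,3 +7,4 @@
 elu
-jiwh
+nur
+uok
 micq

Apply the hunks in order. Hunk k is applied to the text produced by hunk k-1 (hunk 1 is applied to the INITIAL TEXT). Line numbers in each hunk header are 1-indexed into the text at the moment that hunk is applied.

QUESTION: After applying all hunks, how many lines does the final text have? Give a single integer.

Hunk 1: at line 3 remove [tkl] add [gqsb,nqokw,xot] -> 11 lines: vga wkhn mixml gqsb nqokw xot tli qcq qouxh zje uxn
Hunk 2: at line 5 remove [tli] add [gdw,zxzfu] -> 12 lines: vga wkhn mixml gqsb nqokw xot gdw zxzfu qcq qouxh zje uxn
Hunk 3: at line 5 remove [gdw,zxzfu] add [elu,jiwh,micq] -> 13 lines: vga wkhn mixml gqsb nqokw xot elu jiwh micq qcq qouxh zje uxn
Hunk 4: at line 7 remove [jiwh] add [nur,uok] -> 14 lines: vga wkhn mixml gqsb nqokw xot elu nur uok micq qcq qouxh zje uxn
Final line count: 14

Answer: 14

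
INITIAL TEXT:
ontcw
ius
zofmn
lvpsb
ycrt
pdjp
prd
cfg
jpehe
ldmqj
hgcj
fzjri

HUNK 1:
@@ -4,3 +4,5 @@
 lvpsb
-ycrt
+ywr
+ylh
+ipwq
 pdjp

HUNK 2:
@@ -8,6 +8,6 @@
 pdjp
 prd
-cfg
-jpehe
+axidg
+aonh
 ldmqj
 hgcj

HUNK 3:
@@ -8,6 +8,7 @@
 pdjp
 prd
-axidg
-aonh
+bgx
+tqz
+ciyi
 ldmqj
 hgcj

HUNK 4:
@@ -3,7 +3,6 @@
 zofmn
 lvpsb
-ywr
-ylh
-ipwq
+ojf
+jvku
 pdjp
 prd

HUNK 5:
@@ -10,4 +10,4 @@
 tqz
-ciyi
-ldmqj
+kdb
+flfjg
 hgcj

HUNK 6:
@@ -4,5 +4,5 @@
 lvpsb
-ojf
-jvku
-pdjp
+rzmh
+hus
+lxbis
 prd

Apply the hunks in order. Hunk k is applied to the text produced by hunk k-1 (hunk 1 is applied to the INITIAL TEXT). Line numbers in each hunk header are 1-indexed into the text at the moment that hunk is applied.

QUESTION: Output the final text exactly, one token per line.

Hunk 1: at line 4 remove [ycrt] add [ywr,ylh,ipwq] -> 14 lines: ontcw ius zofmn lvpsb ywr ylh ipwq pdjp prd cfg jpehe ldmqj hgcj fzjri
Hunk 2: at line 8 remove [cfg,jpehe] add [axidg,aonh] -> 14 lines: ontcw ius zofmn lvpsb ywr ylh ipwq pdjp prd axidg aonh ldmqj hgcj fzjri
Hunk 3: at line 8 remove [axidg,aonh] add [bgx,tqz,ciyi] -> 15 lines: ontcw ius zofmn lvpsb ywr ylh ipwq pdjp prd bgx tqz ciyi ldmqj hgcj fzjri
Hunk 4: at line 3 remove [ywr,ylh,ipwq] add [ojf,jvku] -> 14 lines: ontcw ius zofmn lvpsb ojf jvku pdjp prd bgx tqz ciyi ldmqj hgcj fzjri
Hunk 5: at line 10 remove [ciyi,ldmqj] add [kdb,flfjg] -> 14 lines: ontcw ius zofmn lvpsb ojf jvku pdjp prd bgx tqz kdb flfjg hgcj fzjri
Hunk 6: at line 4 remove [ojf,jvku,pdjp] add [rzmh,hus,lxbis] -> 14 lines: ontcw ius zofmn lvpsb rzmh hus lxbis prd bgx tqz kdb flfjg hgcj fzjri

Answer: ontcw
ius
zofmn
lvpsb
rzmh
hus
lxbis
prd
bgx
tqz
kdb
flfjg
hgcj
fzjri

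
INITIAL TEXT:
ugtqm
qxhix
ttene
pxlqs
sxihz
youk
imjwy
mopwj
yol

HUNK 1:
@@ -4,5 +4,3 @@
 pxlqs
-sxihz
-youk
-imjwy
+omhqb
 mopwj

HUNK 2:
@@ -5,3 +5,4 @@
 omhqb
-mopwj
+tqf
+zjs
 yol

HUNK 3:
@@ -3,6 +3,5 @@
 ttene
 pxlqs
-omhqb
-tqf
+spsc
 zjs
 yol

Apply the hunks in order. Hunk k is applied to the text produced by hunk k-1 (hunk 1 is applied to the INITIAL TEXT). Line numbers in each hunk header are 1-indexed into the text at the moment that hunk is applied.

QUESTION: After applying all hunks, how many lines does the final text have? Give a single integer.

Answer: 7

Derivation:
Hunk 1: at line 4 remove [sxihz,youk,imjwy] add [omhqb] -> 7 lines: ugtqm qxhix ttene pxlqs omhqb mopwj yol
Hunk 2: at line 5 remove [mopwj] add [tqf,zjs] -> 8 lines: ugtqm qxhix ttene pxlqs omhqb tqf zjs yol
Hunk 3: at line 3 remove [omhqb,tqf] add [spsc] -> 7 lines: ugtqm qxhix ttene pxlqs spsc zjs yol
Final line count: 7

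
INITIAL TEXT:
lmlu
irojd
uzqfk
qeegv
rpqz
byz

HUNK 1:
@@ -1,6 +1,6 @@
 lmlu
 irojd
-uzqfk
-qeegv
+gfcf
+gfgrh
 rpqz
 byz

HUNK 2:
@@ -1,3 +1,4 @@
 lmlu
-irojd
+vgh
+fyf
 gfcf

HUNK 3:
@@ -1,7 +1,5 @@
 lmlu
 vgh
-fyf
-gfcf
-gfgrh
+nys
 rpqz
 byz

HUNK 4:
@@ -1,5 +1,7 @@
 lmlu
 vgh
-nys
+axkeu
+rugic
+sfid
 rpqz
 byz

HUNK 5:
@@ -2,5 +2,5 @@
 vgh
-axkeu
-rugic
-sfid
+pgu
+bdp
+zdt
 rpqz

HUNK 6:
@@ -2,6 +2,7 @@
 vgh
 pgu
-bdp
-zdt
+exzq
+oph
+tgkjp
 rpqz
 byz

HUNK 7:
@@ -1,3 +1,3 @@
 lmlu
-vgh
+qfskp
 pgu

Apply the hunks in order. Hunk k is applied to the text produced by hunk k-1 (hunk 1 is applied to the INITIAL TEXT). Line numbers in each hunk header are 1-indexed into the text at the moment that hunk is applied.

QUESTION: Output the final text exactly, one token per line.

Answer: lmlu
qfskp
pgu
exzq
oph
tgkjp
rpqz
byz

Derivation:
Hunk 1: at line 1 remove [uzqfk,qeegv] add [gfcf,gfgrh] -> 6 lines: lmlu irojd gfcf gfgrh rpqz byz
Hunk 2: at line 1 remove [irojd] add [vgh,fyf] -> 7 lines: lmlu vgh fyf gfcf gfgrh rpqz byz
Hunk 3: at line 1 remove [fyf,gfcf,gfgrh] add [nys] -> 5 lines: lmlu vgh nys rpqz byz
Hunk 4: at line 1 remove [nys] add [axkeu,rugic,sfid] -> 7 lines: lmlu vgh axkeu rugic sfid rpqz byz
Hunk 5: at line 2 remove [axkeu,rugic,sfid] add [pgu,bdp,zdt] -> 7 lines: lmlu vgh pgu bdp zdt rpqz byz
Hunk 6: at line 2 remove [bdp,zdt] add [exzq,oph,tgkjp] -> 8 lines: lmlu vgh pgu exzq oph tgkjp rpqz byz
Hunk 7: at line 1 remove [vgh] add [qfskp] -> 8 lines: lmlu qfskp pgu exzq oph tgkjp rpqz byz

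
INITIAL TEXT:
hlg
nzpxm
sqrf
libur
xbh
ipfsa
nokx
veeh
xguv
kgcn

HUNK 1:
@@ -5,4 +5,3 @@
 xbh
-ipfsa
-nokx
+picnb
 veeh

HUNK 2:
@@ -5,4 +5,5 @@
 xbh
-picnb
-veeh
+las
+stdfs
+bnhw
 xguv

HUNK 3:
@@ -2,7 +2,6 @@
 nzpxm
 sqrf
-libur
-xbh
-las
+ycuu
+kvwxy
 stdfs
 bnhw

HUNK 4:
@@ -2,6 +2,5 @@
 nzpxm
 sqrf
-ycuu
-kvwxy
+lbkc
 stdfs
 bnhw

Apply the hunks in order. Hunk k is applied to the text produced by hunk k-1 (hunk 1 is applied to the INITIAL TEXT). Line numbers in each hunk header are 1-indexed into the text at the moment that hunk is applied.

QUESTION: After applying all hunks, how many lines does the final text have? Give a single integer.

Hunk 1: at line 5 remove [ipfsa,nokx] add [picnb] -> 9 lines: hlg nzpxm sqrf libur xbh picnb veeh xguv kgcn
Hunk 2: at line 5 remove [picnb,veeh] add [las,stdfs,bnhw] -> 10 lines: hlg nzpxm sqrf libur xbh las stdfs bnhw xguv kgcn
Hunk 3: at line 2 remove [libur,xbh,las] add [ycuu,kvwxy] -> 9 lines: hlg nzpxm sqrf ycuu kvwxy stdfs bnhw xguv kgcn
Hunk 4: at line 2 remove [ycuu,kvwxy] add [lbkc] -> 8 lines: hlg nzpxm sqrf lbkc stdfs bnhw xguv kgcn
Final line count: 8

Answer: 8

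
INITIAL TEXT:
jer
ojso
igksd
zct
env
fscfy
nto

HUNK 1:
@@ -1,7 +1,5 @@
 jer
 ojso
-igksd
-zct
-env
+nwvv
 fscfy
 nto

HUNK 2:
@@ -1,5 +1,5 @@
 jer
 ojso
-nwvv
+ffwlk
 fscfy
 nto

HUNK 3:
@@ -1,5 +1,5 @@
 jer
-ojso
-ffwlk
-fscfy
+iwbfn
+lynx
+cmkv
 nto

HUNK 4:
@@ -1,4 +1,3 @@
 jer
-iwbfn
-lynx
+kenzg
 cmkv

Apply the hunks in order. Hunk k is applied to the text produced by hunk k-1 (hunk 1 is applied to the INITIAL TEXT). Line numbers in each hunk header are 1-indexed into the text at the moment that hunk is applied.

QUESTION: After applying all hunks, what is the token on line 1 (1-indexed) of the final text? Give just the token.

Answer: jer

Derivation:
Hunk 1: at line 1 remove [igksd,zct,env] add [nwvv] -> 5 lines: jer ojso nwvv fscfy nto
Hunk 2: at line 1 remove [nwvv] add [ffwlk] -> 5 lines: jer ojso ffwlk fscfy nto
Hunk 3: at line 1 remove [ojso,ffwlk,fscfy] add [iwbfn,lynx,cmkv] -> 5 lines: jer iwbfn lynx cmkv nto
Hunk 4: at line 1 remove [iwbfn,lynx] add [kenzg] -> 4 lines: jer kenzg cmkv nto
Final line 1: jer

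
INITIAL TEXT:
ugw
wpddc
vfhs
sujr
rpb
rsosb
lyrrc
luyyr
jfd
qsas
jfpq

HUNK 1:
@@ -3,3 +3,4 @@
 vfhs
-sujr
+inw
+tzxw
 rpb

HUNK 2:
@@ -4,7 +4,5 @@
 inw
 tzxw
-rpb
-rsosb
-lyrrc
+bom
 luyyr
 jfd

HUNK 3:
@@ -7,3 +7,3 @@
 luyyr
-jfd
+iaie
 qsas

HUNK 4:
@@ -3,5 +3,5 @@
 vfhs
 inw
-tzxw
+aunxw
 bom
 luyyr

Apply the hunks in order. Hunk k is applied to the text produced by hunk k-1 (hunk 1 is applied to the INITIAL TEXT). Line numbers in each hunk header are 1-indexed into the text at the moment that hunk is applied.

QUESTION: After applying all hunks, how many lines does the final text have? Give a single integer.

Hunk 1: at line 3 remove [sujr] add [inw,tzxw] -> 12 lines: ugw wpddc vfhs inw tzxw rpb rsosb lyrrc luyyr jfd qsas jfpq
Hunk 2: at line 4 remove [rpb,rsosb,lyrrc] add [bom] -> 10 lines: ugw wpddc vfhs inw tzxw bom luyyr jfd qsas jfpq
Hunk 3: at line 7 remove [jfd] add [iaie] -> 10 lines: ugw wpddc vfhs inw tzxw bom luyyr iaie qsas jfpq
Hunk 4: at line 3 remove [tzxw] add [aunxw] -> 10 lines: ugw wpddc vfhs inw aunxw bom luyyr iaie qsas jfpq
Final line count: 10

Answer: 10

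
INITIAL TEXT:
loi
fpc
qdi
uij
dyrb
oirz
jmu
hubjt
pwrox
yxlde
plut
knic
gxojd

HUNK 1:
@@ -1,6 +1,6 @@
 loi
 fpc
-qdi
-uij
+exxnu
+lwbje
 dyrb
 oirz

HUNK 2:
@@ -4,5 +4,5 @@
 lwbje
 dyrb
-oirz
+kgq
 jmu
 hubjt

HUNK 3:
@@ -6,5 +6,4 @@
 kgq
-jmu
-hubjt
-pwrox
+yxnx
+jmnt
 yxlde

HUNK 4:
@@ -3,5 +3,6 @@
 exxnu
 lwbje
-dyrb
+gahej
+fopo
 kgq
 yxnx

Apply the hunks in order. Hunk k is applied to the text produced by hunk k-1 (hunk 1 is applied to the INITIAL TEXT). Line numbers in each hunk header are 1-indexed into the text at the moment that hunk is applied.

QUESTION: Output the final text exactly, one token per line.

Hunk 1: at line 1 remove [qdi,uij] add [exxnu,lwbje] -> 13 lines: loi fpc exxnu lwbje dyrb oirz jmu hubjt pwrox yxlde plut knic gxojd
Hunk 2: at line 4 remove [oirz] add [kgq] -> 13 lines: loi fpc exxnu lwbje dyrb kgq jmu hubjt pwrox yxlde plut knic gxojd
Hunk 3: at line 6 remove [jmu,hubjt,pwrox] add [yxnx,jmnt] -> 12 lines: loi fpc exxnu lwbje dyrb kgq yxnx jmnt yxlde plut knic gxojd
Hunk 4: at line 3 remove [dyrb] add [gahej,fopo] -> 13 lines: loi fpc exxnu lwbje gahej fopo kgq yxnx jmnt yxlde plut knic gxojd

Answer: loi
fpc
exxnu
lwbje
gahej
fopo
kgq
yxnx
jmnt
yxlde
plut
knic
gxojd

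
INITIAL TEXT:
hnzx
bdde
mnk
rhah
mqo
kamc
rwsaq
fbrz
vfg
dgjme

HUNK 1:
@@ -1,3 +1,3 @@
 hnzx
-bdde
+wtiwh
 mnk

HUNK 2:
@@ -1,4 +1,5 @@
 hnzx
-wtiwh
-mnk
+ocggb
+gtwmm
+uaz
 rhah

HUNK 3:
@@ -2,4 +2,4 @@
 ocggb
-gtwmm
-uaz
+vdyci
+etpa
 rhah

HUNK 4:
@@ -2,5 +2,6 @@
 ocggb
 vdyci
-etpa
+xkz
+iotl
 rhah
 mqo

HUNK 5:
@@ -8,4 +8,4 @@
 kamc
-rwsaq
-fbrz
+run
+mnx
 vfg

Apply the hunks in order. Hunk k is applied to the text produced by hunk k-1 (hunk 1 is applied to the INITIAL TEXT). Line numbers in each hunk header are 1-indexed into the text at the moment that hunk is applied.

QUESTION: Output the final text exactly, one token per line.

Answer: hnzx
ocggb
vdyci
xkz
iotl
rhah
mqo
kamc
run
mnx
vfg
dgjme

Derivation:
Hunk 1: at line 1 remove [bdde] add [wtiwh] -> 10 lines: hnzx wtiwh mnk rhah mqo kamc rwsaq fbrz vfg dgjme
Hunk 2: at line 1 remove [wtiwh,mnk] add [ocggb,gtwmm,uaz] -> 11 lines: hnzx ocggb gtwmm uaz rhah mqo kamc rwsaq fbrz vfg dgjme
Hunk 3: at line 2 remove [gtwmm,uaz] add [vdyci,etpa] -> 11 lines: hnzx ocggb vdyci etpa rhah mqo kamc rwsaq fbrz vfg dgjme
Hunk 4: at line 2 remove [etpa] add [xkz,iotl] -> 12 lines: hnzx ocggb vdyci xkz iotl rhah mqo kamc rwsaq fbrz vfg dgjme
Hunk 5: at line 8 remove [rwsaq,fbrz] add [run,mnx] -> 12 lines: hnzx ocggb vdyci xkz iotl rhah mqo kamc run mnx vfg dgjme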